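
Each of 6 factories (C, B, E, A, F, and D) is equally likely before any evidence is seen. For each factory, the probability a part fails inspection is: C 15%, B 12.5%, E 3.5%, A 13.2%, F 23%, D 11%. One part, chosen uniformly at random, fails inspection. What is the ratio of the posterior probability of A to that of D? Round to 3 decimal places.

1.200

With a uniform prior (1/6 each), posterior ∝ likelihood:
  C: 0.15
  B: 0.125
  E: 0.035
  A: 0.132
  F: 0.23
  D: 0.11
Total = 0.782.
The ratio is 0.132 / 0.11 (the normalizer cancels) = 1.200.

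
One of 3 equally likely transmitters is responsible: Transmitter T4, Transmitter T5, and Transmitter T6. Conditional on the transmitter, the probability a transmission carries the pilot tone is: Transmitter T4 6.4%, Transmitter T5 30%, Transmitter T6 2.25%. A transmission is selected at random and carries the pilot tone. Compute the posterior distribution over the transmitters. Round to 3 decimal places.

Since the prior is uniform, the posterior is proportional to the likelihood:
  Transmitter T4: 0.064
  Transmitter T5: 0.3
  Transmitter T6: 0.0225
Normalizing constant = 0.3865.
P(Transmitter T4 | pilot) = 0.064/0.3865 ≈ 0.166
P(Transmitter T5 | pilot) = 0.3/0.3865 ≈ 0.776
P(Transmitter T6 | pilot) = 0.0225/0.3865 ≈ 0.058
(Check: 0.166+0.776+0.058 = 1.000.)

Transmitter T4 0.166, Transmitter T5 0.776, Transmitter T6 0.058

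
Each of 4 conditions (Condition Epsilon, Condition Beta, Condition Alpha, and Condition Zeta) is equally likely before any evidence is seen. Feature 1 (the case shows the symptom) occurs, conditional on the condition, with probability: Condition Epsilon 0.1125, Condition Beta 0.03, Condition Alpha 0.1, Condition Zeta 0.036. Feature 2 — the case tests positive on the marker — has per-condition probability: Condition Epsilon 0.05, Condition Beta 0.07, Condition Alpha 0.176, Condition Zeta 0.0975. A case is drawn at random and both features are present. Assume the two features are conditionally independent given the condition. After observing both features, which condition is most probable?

Condition Alpha

Since the prior is uniform, the posterior is proportional to the likelihood:
  Condition Epsilon: 0.1125 × 0.05 = 0.005625
  Condition Beta: 0.03 × 0.07 = 0.0021
  Condition Alpha: 0.1 × 0.176 = 0.0176
  Condition Zeta: 0.036 × 0.0975 = 0.00351
Total = 0.028835.
Largest term belongs to Condition Alpha, so Condition Alpha is most probable.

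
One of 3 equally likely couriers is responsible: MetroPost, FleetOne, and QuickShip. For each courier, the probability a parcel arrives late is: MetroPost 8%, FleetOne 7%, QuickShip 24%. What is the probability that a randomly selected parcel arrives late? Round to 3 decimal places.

Since the prior is uniform, the posterior is proportional to the likelihood:
  MetroPost: 0.08
  FleetOne: 0.07
  QuickShip: 0.24
P(late) = (1/3) × (0.08 + 0.07 + 0.24) = 0.39/3 ≈ 0.130.

0.130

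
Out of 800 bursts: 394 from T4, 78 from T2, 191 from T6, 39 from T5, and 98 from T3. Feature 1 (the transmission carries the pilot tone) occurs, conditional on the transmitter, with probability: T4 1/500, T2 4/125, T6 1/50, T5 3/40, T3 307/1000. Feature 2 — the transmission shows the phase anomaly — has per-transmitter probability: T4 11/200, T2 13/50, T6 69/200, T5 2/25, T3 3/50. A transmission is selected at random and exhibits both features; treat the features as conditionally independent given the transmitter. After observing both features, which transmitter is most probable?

Prior × likelihood for each hypothesis:
  T4: 0.4925 × 0.002 × 0.055 = 0.000054175
  T2: 0.0975 × 0.032 × 0.26 = 0.0008112
  T6: 0.23875 × 0.02 × 0.345 = 0.001647375
  T5: 0.04875 × 0.075 × 0.08 = 0.0002925
  T3: 0.1225 × 0.307 × 0.06 = 0.00225645
Sum = 0.0050617.
Largest term belongs to T3, so T3 is most probable.

T3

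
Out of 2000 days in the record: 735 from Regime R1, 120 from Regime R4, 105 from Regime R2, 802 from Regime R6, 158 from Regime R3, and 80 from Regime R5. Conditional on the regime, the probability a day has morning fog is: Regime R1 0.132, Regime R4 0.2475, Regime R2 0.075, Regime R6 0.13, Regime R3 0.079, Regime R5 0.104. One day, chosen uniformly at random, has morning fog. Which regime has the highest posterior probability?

Prior × likelihood for each hypothesis:
  Regime R1: 0.3675 × 0.132 = 0.04851
  Regime R4: 0.06 × 0.2475 = 0.01485
  Regime R2: 0.0525 × 0.075 = 0.0039375
  Regime R6: 0.401 × 0.13 = 0.05213
  Regime R3: 0.079 × 0.079 = 0.006241
  Regime R5: 0.04 × 0.104 = 0.00416
Sum = 0.1298285.
Largest term belongs to Regime R6, so Regime R6 is most probable.

Regime R6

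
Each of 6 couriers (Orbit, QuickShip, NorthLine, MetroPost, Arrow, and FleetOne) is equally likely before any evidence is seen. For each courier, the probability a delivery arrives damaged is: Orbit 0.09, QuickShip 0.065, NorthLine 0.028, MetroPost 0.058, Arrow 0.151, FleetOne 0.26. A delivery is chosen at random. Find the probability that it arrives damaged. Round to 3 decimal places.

0.109

With a uniform prior (1/6 each), posterior ∝ likelihood:
  Orbit: 0.09
  QuickShip: 0.065
  NorthLine: 0.028
  MetroPost: 0.058
  Arrow: 0.151
  FleetOne: 0.26
P(damaged) = (1/6) × (0.09 + 0.065 + 0.028 + 0.058 + 0.151 + 0.26) = 0.652/6 ≈ 0.109.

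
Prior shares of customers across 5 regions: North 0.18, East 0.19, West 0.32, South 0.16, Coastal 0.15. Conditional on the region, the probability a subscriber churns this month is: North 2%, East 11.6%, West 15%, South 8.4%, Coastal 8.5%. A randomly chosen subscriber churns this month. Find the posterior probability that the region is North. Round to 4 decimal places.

0.0361

Compute prior × likelihood for every hypothesis:
  North: 0.18 × 0.02 = 0.0036
  East: 0.19 × 0.116 = 0.02204
  West: 0.32 × 0.15 = 0.048
  South: 0.16 × 0.084 = 0.01344
  Coastal: 0.15 × 0.085 = 0.01275
Sum = 0.09983.
P(North | evidence) = 0.0036 / 0.09983 ≈ 0.0361.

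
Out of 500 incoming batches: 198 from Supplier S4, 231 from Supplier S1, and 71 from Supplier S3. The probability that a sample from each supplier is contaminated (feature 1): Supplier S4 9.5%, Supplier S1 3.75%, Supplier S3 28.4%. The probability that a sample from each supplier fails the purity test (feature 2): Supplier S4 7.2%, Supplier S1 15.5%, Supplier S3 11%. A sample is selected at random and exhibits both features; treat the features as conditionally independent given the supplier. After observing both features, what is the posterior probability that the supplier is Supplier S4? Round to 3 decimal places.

0.276

Compute prior × likelihood for every hypothesis:
  Supplier S4: 0.396 × 0.095 × 0.072 = 0.00270864
  Supplier S1: 0.462 × 0.0375 × 0.155 = 0.002685375
  Supplier S3: 0.142 × 0.284 × 0.11 = 0.00443608
Total = 0.009830095.
P(Supplier S4 | evidence) = 0.00270864 / 0.009830095 ≈ 0.276.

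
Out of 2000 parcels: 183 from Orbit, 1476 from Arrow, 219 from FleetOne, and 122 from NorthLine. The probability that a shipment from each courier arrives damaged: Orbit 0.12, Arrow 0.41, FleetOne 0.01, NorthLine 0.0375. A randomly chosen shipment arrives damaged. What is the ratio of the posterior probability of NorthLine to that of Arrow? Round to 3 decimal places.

Compute prior × likelihood for every hypothesis:
  Orbit: 0.0915 × 0.12 = 0.01098
  Arrow: 0.738 × 0.41 = 0.30258
  FleetOne: 0.1095 × 0.01 = 0.001095
  NorthLine: 0.061 × 0.0375 = 0.0022875
Sum = 0.3169425.
The ratio is 0.0022875 / 0.30258 (the normalizer cancels) = 0.008.

0.008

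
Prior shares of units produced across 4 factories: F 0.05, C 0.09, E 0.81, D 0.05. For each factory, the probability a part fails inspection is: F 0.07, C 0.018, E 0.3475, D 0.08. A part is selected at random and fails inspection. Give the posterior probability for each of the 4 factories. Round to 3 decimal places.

F 0.012, C 0.006, E 0.969, D 0.014

Unnormalized posteriors (prior × likelihood):
  F: 0.05 × 0.07 = 0.0035
  C: 0.09 × 0.018 = 0.00162
  E: 0.81 × 0.3475 = 0.281475
  D: 0.05 × 0.08 = 0.004
Normalizing constant = 0.290595.
P(F | nonconforming) = 0.0035/0.290595 ≈ 0.012
P(C | nonconforming) = 0.00162/0.290595 ≈ 0.006
P(E | nonconforming) = 0.281475/0.290595 ≈ 0.969
P(D | nonconforming) = 0.004/0.290595 ≈ 0.014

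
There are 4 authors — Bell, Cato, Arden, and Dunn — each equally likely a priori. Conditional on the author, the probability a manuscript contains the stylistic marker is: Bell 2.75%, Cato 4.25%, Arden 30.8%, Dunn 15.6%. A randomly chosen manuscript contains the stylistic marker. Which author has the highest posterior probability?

Arden

With a uniform prior (1/4 each), posterior ∝ likelihood:
  Bell: 0.0275
  Cato: 0.0425
  Arden: 0.308
  Dunn: 0.156
Sum = 0.534.
Largest term belongs to Arden, so Arden is most probable.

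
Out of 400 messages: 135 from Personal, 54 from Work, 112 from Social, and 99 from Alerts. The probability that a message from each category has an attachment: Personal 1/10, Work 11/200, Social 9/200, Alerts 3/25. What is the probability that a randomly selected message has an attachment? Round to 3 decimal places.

0.083

Unnormalized posteriors (prior × likelihood):
  Personal: 0.3375 × 0.1 = 0.03375
  Work: 0.135 × 0.055 = 0.007425
  Social: 0.28 × 0.045 = 0.0126
  Alerts: 0.2475 × 0.12 = 0.0297
P(attachment) = 0.03375 + 0.007425 + 0.0126 + 0.0297 = 0.083475 → 0.083.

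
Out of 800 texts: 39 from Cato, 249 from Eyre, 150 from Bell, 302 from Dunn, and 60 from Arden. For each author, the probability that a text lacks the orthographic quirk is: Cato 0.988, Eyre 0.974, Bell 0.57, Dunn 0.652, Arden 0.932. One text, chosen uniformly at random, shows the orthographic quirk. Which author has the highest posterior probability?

Dunn

Taking complements, P(quirk | each) = Cato 0.012, Eyre 0.026, Bell 0.43, Dunn 0.348, Arden 0.068.
By Bayes' rule, posterior ∝ prior × likelihood:
  Cato: 0.04875 × 0.012 = 0.000585
  Eyre: 0.31125 × 0.026 = 0.0080925
  Bell: 0.1875 × 0.43 = 0.080625
  Dunn: 0.3775 × 0.348 = 0.13137
  Arden: 0.075 × 0.068 = 0.0051
Normalizing constant = 0.2257725.
Largest term belongs to Dunn, so Dunn is most probable.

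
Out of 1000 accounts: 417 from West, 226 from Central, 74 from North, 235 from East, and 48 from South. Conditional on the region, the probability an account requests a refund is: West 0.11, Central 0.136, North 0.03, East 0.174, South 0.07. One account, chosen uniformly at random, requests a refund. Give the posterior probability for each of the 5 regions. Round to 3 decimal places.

West 0.373, Central 0.250, North 0.018, East 0.332, South 0.027

Prior × likelihood for each hypothesis:
  West: 0.417 × 0.11 = 0.04587
  Central: 0.226 × 0.136 = 0.030736
  North: 0.074 × 0.03 = 0.00222
  East: 0.235 × 0.174 = 0.04089
  South: 0.048 × 0.07 = 0.00336
Total = 0.123076.
P(West | refund) = 0.04587/0.123076 ≈ 0.373
P(Central | refund) = 0.030736/0.123076 ≈ 0.250
P(North | refund) = 0.00222/0.123076 ≈ 0.018
P(East | refund) = 0.04089/0.123076 ≈ 0.332
P(South | refund) = 0.00336/0.123076 ≈ 0.027
(Check: 0.373+0.250+0.018+0.332+0.027 = 1.000.)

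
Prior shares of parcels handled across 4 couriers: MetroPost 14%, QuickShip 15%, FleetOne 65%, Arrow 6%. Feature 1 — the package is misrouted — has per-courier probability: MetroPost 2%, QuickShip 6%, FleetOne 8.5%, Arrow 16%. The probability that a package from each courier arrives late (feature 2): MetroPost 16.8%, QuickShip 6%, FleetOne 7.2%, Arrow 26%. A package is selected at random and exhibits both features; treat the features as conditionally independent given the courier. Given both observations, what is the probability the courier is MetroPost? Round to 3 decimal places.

0.063

Compute prior × likelihood for every hypothesis:
  MetroPost: 0.14 × 0.02 × 0.168 = 0.0004704
  QuickShip: 0.15 × 0.06 × 0.06 = 0.00054
  FleetOne: 0.65 × 0.085 × 0.072 = 0.003978
  Arrow: 0.06 × 0.16 × 0.26 = 0.002496
Sum = 0.0074844.
P(MetroPost | evidence) = 0.0004704 / 0.0074844 ≈ 0.063.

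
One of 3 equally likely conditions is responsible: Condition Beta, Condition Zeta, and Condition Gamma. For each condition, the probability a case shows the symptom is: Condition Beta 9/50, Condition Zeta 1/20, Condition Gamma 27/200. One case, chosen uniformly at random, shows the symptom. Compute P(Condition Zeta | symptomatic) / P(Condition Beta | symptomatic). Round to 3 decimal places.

0.278

With a uniform prior (1/3 each), posterior ∝ likelihood:
  Condition Beta: 0.18
  Condition Zeta: 0.05
  Condition Gamma: 0.135
Total = 0.365.
The ratio is 0.05 / 0.18 (the normalizer cancels) = 0.278.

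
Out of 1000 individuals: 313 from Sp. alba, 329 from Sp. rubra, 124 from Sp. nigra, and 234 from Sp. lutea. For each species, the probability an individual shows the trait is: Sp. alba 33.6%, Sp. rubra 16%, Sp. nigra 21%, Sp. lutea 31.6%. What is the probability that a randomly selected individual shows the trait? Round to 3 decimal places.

0.258

Prior × likelihood for each hypothesis:
  Sp. alba: 0.313 × 0.336 = 0.105168
  Sp. rubra: 0.329 × 0.16 = 0.05264
  Sp. nigra: 0.124 × 0.21 = 0.02604
  Sp. lutea: 0.234 × 0.316 = 0.073944
P(trait) = 0.105168 + 0.05264 + 0.02604 + 0.073944 = 0.257792 → 0.258.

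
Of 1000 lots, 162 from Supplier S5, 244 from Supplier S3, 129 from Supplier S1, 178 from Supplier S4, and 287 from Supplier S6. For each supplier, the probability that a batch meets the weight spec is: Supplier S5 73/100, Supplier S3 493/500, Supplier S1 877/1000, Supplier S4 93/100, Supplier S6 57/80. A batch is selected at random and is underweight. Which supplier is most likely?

Taking complements, P(underweight | each) = Supplier S5 0.27, Supplier S3 0.014, Supplier S1 0.123, Supplier S4 0.07, Supplier S6 0.2875.
Prior × likelihood for each hypothesis:
  Supplier S5: 0.162 × 0.27 = 0.04374
  Supplier S3: 0.244 × 0.014 = 0.003416
  Supplier S1: 0.129 × 0.123 = 0.015867
  Supplier S4: 0.178 × 0.07 = 0.01246
  Supplier S6: 0.287 × 0.2875 = 0.0825125
Sum = 0.1579955.
Largest term belongs to Supplier S6, so Supplier S6 is most probable.

Supplier S6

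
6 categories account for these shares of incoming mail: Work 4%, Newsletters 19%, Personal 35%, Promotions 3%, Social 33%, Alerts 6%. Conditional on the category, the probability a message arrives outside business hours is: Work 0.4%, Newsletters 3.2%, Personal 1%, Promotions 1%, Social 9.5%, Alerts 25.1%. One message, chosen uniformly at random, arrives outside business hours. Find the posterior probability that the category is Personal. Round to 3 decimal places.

Prior × likelihood for each hypothesis:
  Work: 0.04 × 0.004 = 0.00016
  Newsletters: 0.19 × 0.032 = 0.00608
  Personal: 0.35 × 0.01 = 0.0035
  Promotions: 0.03 × 0.01 = 0.0003
  Social: 0.33 × 0.095 = 0.03135
  Alerts: 0.06 × 0.251 = 0.01506
Total = 0.05645.
P(Personal | evidence) = 0.0035 / 0.05645 ≈ 0.062.

0.062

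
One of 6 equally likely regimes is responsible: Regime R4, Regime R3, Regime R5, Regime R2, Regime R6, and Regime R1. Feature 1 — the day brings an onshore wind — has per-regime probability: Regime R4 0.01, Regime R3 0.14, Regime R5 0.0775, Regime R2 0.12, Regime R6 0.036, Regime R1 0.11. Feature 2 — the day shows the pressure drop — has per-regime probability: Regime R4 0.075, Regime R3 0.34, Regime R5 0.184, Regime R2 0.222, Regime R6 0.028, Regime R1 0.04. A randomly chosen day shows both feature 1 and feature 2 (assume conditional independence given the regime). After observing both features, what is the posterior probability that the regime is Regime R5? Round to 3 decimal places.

Since the prior is uniform, the posterior is proportional to the likelihood:
  Regime R4: 0.01 × 0.075 = 0.00075
  Regime R3: 0.14 × 0.34 = 0.0476
  Regime R5: 0.0775 × 0.184 = 0.01426
  Regime R2: 0.12 × 0.222 = 0.02664
  Regime R6: 0.036 × 0.028 = 0.001008
  Regime R1: 0.11 × 0.04 = 0.0044
Sum = 0.094658.
P(Regime R5 | evidence) = 0.01426 / 0.094658 ≈ 0.151.

0.151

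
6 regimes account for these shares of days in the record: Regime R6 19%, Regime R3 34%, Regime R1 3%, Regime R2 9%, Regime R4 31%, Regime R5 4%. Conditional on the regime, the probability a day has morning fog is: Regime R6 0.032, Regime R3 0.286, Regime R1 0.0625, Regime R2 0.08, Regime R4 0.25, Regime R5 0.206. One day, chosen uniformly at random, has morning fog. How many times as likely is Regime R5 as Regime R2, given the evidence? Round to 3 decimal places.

1.144

Prior × likelihood for each hypothesis:
  Regime R6: 0.19 × 0.032 = 0.00608
  Regime R3: 0.34 × 0.286 = 0.09724
  Regime R1: 0.03 × 0.0625 = 0.001875
  Regime R2: 0.09 × 0.08 = 0.0072
  Regime R4: 0.31 × 0.25 = 0.0775
  Regime R5: 0.04 × 0.206 = 0.00824
Normalizing constant = 0.198135.
The ratio is 0.00824 / 0.0072 (the normalizer cancels) = 1.144.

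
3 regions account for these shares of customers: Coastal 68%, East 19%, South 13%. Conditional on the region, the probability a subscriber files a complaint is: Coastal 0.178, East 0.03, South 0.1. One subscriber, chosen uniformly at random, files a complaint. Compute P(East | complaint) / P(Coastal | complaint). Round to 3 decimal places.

0.047

Compute prior × likelihood for every hypothesis:
  Coastal: 0.68 × 0.178 = 0.12104
  East: 0.19 × 0.03 = 0.0057
  South: 0.13 × 0.1 = 0.013
Normalizing constant = 0.13974.
The ratio is 0.0057 / 0.12104 (the normalizer cancels) = 0.047.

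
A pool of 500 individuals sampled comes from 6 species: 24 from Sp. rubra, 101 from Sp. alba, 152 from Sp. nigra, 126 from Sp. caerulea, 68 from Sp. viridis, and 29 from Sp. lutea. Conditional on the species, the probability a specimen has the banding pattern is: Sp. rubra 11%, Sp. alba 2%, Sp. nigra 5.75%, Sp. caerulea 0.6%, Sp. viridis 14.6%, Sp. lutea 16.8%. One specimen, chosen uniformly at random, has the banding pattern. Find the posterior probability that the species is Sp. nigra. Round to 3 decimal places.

0.302

Compute prior × likelihood for every hypothesis:
  Sp. rubra: 0.048 × 0.11 = 0.00528
  Sp. alba: 0.202 × 0.02 = 0.00404
  Sp. nigra: 0.304 × 0.0575 = 0.01748
  Sp. caerulea: 0.252 × 0.006 = 0.001512
  Sp. viridis: 0.136 × 0.146 = 0.019856
  Sp. lutea: 0.058 × 0.168 = 0.009744
Normalizing constant = 0.057912.
P(Sp. nigra | evidence) = 0.01748 / 0.057912 ≈ 0.302.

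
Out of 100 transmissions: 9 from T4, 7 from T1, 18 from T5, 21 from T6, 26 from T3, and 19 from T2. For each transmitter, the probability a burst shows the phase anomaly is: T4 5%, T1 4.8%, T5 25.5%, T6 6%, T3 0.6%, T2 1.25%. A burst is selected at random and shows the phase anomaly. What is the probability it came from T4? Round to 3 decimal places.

Unnormalized posteriors (prior × likelihood):
  T4: 0.09 × 0.05 = 0.0045
  T1: 0.07 × 0.048 = 0.00336
  T5: 0.18 × 0.255 = 0.0459
  T6: 0.21 × 0.06 = 0.0126
  T3: 0.26 × 0.006 = 0.00156
  T2: 0.19 × 0.0125 = 0.002375
Sum = 0.070295.
P(T4 | evidence) = 0.0045 / 0.070295 ≈ 0.064.

0.064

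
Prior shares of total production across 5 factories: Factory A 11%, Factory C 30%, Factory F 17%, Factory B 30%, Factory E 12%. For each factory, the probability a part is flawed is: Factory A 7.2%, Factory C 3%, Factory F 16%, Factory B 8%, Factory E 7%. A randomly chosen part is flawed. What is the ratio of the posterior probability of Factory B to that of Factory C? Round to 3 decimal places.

2.667

By Bayes' rule, posterior ∝ prior × likelihood:
  Factory A: 0.11 × 0.072 = 0.00792
  Factory C: 0.3 × 0.03 = 0.009
  Factory F: 0.17 × 0.16 = 0.0272
  Factory B: 0.3 × 0.08 = 0.024
  Factory E: 0.12 × 0.07 = 0.0084
Sum = 0.07652.
The ratio is 0.024 / 0.009 (the normalizer cancels) = 2.667.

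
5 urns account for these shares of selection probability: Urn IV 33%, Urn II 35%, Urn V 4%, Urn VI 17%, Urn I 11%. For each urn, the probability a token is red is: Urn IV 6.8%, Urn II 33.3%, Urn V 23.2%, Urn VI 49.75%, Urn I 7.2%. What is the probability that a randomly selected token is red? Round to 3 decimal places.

0.241

Compute prior × likelihood for every hypothesis:
  Urn IV: 0.33 × 0.068 = 0.02244
  Urn II: 0.35 × 0.333 = 0.11655
  Urn V: 0.04 × 0.232 = 0.00928
  Urn VI: 0.17 × 0.4975 = 0.084575
  Urn I: 0.11 × 0.072 = 0.00792
P(red) = 0.02244 + 0.11655 + 0.00928 + 0.084575 + 0.00792 = 0.240765 → 0.241.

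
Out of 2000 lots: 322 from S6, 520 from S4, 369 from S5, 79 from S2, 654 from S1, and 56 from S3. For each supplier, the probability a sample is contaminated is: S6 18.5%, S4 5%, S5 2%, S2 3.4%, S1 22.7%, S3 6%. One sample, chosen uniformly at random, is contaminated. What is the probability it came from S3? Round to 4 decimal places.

0.0136

By Bayes' rule, posterior ∝ prior × likelihood:
  S6: 0.161 × 0.185 = 0.029785
  S4: 0.26 × 0.05 = 0.013
  S5: 0.1845 × 0.02 = 0.00369
  S2: 0.0395 × 0.034 = 0.001343
  S1: 0.327 × 0.227 = 0.074229
  S3: 0.028 × 0.06 = 0.00168
Normalizing constant = 0.123727.
P(S3 | evidence) = 0.00168 / 0.123727 ≈ 0.0136.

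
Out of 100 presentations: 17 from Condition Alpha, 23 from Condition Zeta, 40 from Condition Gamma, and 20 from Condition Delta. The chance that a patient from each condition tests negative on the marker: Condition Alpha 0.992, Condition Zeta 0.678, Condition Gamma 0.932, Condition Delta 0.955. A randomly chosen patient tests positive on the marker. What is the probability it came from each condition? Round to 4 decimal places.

Condition Alpha 0.0122, Condition Zeta 0.6635, Condition Gamma 0.2437, Condition Delta 0.0806

Taking complements, P(marker-positive | each) = Condition Alpha 0.008, Condition Zeta 0.322, Condition Gamma 0.068, Condition Delta 0.045.
By Bayes' rule, posterior ∝ prior × likelihood:
  Condition Alpha: 0.17 × 0.008 = 0.00136
  Condition Zeta: 0.23 × 0.322 = 0.07406
  Condition Gamma: 0.4 × 0.068 = 0.0272
  Condition Delta: 0.2 × 0.045 = 0.009
Sum = 0.11162.
P(Condition Alpha | marker-positive) = 0.00136/0.11162 ≈ 0.0122
P(Condition Zeta | marker-positive) = 0.07406/0.11162 ≈ 0.6635
P(Condition Gamma | marker-positive) = 0.0272/0.11162 ≈ 0.2437
P(Condition Delta | marker-positive) = 0.009/0.11162 ≈ 0.0806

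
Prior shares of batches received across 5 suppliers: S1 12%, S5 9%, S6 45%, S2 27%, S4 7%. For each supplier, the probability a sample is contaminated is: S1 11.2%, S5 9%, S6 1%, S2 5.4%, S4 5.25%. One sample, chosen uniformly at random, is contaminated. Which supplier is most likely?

S2

Unnormalized posteriors (prior × likelihood):
  S1: 0.12 × 0.112 = 0.01344
  S5: 0.09 × 0.09 = 0.0081
  S6: 0.45 × 0.01 = 0.0045
  S2: 0.27 × 0.054 = 0.01458
  S4: 0.07 × 0.0525 = 0.003675
Total = 0.044295.
Largest term belongs to S2, so S2 is most probable.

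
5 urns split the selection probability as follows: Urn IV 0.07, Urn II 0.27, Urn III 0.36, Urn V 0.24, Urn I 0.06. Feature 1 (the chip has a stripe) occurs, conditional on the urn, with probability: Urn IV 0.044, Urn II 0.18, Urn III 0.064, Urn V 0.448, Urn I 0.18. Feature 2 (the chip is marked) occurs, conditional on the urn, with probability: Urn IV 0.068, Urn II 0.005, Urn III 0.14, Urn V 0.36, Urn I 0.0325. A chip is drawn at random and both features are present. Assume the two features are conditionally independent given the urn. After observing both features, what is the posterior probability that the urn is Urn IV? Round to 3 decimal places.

0.005

Prior × likelihood for each hypothesis:
  Urn IV: 0.07 × 0.044 × 0.068 = 0.00020944
  Urn II: 0.27 × 0.18 × 0.005 = 0.000243
  Urn III: 0.36 × 0.064 × 0.14 = 0.0032256
  Urn V: 0.24 × 0.448 × 0.36 = 0.0387072
  Urn I: 0.06 × 0.18 × 0.0325 = 0.000351
Sum = 0.04273624.
P(Urn IV | evidence) = 0.00020944 / 0.04273624 ≈ 0.005.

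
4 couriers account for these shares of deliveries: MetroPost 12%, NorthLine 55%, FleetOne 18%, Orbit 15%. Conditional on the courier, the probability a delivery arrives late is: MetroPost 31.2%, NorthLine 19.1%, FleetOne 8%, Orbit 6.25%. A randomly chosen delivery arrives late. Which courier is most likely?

Prior × likelihood for each hypothesis:
  MetroPost: 0.12 × 0.312 = 0.03744
  NorthLine: 0.55 × 0.191 = 0.10505
  FleetOne: 0.18 × 0.08 = 0.0144
  Orbit: 0.15 × 0.0625 = 0.009375
Normalizing constant = 0.166265.
Largest term belongs to NorthLine, so NorthLine is most probable.

NorthLine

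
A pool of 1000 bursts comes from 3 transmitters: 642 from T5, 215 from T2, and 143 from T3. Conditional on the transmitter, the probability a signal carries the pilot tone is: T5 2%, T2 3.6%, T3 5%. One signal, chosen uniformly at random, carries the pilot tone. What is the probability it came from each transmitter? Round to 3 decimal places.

T5 0.463, T2 0.279, T3 0.258

By Bayes' rule, posterior ∝ prior × likelihood:
  T5: 0.642 × 0.02 = 0.01284
  T2: 0.215 × 0.036 = 0.00774
  T3: 0.143 × 0.05 = 0.00715
Sum = 0.02773.
P(T5 | pilot) = 0.01284/0.02773 ≈ 0.463
P(T2 | pilot) = 0.00774/0.02773 ≈ 0.279
P(T3 | pilot) = 0.00715/0.02773 ≈ 0.258
(Check: 0.463+0.279+0.258 = 1.000.)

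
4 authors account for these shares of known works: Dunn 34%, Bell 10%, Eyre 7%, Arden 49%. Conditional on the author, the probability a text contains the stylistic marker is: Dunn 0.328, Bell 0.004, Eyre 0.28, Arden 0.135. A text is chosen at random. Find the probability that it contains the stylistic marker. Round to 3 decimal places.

By Bayes' rule, posterior ∝ prior × likelihood:
  Dunn: 0.34 × 0.328 = 0.11152
  Bell: 0.1 × 0.004 = 0.0004
  Eyre: 0.07 × 0.28 = 0.0196
  Arden: 0.49 × 0.135 = 0.06615
P(marker) = 0.11152 + 0.0004 + 0.0196 + 0.06615 = 0.19767 → 0.198.

0.198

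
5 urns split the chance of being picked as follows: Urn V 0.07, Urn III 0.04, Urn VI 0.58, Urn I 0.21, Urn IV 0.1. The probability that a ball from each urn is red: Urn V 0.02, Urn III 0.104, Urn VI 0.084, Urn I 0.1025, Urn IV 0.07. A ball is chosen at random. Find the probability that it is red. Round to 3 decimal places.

Unnormalized posteriors (prior × likelihood):
  Urn V: 0.07 × 0.02 = 0.0014
  Urn III: 0.04 × 0.104 = 0.00416
  Urn VI: 0.58 × 0.084 = 0.04872
  Urn I: 0.21 × 0.1025 = 0.021525
  Urn IV: 0.1 × 0.07 = 0.007
P(red) = 0.0014 + 0.00416 + 0.04872 + 0.021525 + 0.007 = 0.082805 → 0.083.

0.083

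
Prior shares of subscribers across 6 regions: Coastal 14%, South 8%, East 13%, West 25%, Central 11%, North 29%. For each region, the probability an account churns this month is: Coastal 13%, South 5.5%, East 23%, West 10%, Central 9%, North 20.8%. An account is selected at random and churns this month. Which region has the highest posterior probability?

North

By Bayes' rule, posterior ∝ prior × likelihood:
  Coastal: 0.14 × 0.13 = 0.0182
  South: 0.08 × 0.055 = 0.0044
  East: 0.13 × 0.23 = 0.0299
  West: 0.25 × 0.1 = 0.025
  Central: 0.11 × 0.09 = 0.0099
  North: 0.29 × 0.208 = 0.06032
Sum = 0.14772.
Largest term belongs to North, so North is most probable.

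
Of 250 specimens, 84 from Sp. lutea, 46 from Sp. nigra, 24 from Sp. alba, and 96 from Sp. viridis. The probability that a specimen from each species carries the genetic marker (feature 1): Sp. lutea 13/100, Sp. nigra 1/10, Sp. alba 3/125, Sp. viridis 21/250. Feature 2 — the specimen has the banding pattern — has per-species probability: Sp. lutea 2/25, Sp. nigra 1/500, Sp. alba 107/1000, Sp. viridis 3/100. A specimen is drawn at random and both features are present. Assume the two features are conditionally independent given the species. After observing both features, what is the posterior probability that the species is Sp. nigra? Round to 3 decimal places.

0.008

Unnormalized posteriors (prior × likelihood):
  Sp. lutea: 0.336 × 0.13 × 0.08 = 0.0034944
  Sp. nigra: 0.184 × 0.1 × 0.002 = 0.0000368
  Sp. alba: 0.096 × 0.024 × 0.107 = 0.000246528
  Sp. viridis: 0.384 × 0.084 × 0.03 = 0.00096768
Normalizing constant = 0.004745408.
P(Sp. nigra | evidence) = 0.0000368 / 0.004745408 ≈ 0.008.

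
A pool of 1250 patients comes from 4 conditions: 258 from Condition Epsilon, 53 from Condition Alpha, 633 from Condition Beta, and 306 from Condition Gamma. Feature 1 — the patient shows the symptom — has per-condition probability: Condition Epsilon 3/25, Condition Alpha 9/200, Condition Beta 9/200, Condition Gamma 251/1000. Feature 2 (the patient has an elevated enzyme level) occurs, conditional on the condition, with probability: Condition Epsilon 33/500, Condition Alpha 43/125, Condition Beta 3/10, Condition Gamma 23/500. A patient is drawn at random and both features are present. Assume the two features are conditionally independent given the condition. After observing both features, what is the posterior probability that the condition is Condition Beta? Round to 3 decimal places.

Prior × likelihood for each hypothesis:
  Condition Epsilon: 0.2064 × 0.12 × 0.066 = 0.001634688
  Condition Alpha: 0.0424 × 0.045 × 0.344 = 0.000656352
  Condition Beta: 0.5064 × 0.045 × 0.3 = 0.0068364
  Condition Gamma: 0.2448 × 0.251 × 0.046 = 0.0028264608
Normalizing constant = 0.0119539008.
P(Condition Beta | evidence) = 0.0068364 / 0.0119539008 ≈ 0.572.

0.572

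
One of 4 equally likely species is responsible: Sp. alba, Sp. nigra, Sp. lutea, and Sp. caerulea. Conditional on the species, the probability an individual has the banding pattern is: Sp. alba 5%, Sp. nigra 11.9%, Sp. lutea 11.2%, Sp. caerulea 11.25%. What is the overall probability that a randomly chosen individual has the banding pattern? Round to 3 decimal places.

Since the prior is uniform, the posterior is proportional to the likelihood:
  Sp. alba: 0.05
  Sp. nigra: 0.119
  Sp. lutea: 0.112
  Sp. caerulea: 0.1125
P(banded) = (1/4) × (0.05 + 0.119 + 0.112 + 0.1125) = 0.3935/4 ≈ 0.098.

0.098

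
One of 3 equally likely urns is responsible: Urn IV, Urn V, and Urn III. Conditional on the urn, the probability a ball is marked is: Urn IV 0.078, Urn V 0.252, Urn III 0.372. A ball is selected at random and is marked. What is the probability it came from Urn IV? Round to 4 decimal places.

With a uniform prior (1/3 each), posterior ∝ likelihood:
  Urn IV: 0.078
  Urn V: 0.252
  Urn III: 0.372
Normalizing constant = 0.702.
P(Urn IV | evidence) = 0.078 / 0.702 ≈ 0.1111.

0.1111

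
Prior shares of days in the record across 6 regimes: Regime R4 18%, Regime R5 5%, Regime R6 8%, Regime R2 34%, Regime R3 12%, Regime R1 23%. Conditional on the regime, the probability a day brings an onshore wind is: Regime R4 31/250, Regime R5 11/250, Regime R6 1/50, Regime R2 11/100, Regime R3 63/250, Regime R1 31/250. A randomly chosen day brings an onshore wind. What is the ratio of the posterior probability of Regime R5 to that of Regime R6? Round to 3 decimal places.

1.375

Prior × likelihood for each hypothesis:
  Regime R4: 0.18 × 0.124 = 0.02232
  Regime R5: 0.05 × 0.044 = 0.0022
  Regime R6: 0.08 × 0.02 = 0.0016
  Regime R2: 0.34 × 0.11 = 0.0374
  Regime R3: 0.12 × 0.252 = 0.03024
  Regime R1: 0.23 × 0.124 = 0.02852
Sum = 0.12228.
The ratio is 0.0022 / 0.0016 (the normalizer cancels) = 1.375.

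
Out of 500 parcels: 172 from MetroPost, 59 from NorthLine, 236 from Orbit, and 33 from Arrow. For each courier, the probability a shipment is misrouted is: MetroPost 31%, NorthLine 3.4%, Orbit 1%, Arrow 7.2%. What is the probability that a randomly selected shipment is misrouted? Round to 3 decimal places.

Unnormalized posteriors (prior × likelihood):
  MetroPost: 0.344 × 0.31 = 0.10664
  NorthLine: 0.118 × 0.034 = 0.004012
  Orbit: 0.472 × 0.01 = 0.00472
  Arrow: 0.066 × 0.072 = 0.004752
P(misrouted) = 0.10664 + 0.004012 + 0.00472 + 0.004752 = 0.120124 → 0.120.

0.120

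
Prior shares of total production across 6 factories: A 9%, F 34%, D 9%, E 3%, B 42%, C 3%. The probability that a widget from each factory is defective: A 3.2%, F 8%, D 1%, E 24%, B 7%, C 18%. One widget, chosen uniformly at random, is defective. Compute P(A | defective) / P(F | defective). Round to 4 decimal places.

Prior × likelihood for each hypothesis:
  A: 0.09 × 0.032 = 0.00288
  F: 0.34 × 0.08 = 0.0272
  D: 0.09 × 0.01 = 0.0009
  E: 0.03 × 0.24 = 0.0072
  B: 0.42 × 0.07 = 0.0294
  C: 0.03 × 0.18 = 0.0054
Sum = 0.07298.
The ratio is 0.00288 / 0.0272 (the normalizer cancels) = 0.1059.

0.1059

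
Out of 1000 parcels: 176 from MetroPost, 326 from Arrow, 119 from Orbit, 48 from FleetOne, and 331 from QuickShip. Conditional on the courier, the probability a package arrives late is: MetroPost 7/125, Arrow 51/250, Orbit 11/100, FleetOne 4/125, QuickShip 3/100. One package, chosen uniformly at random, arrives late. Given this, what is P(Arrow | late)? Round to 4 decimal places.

Compute prior × likelihood for every hypothesis:
  MetroPost: 0.176 × 0.056 = 0.009856
  Arrow: 0.326 × 0.204 = 0.066504
  Orbit: 0.119 × 0.11 = 0.01309
  FleetOne: 0.048 × 0.032 = 0.001536
  QuickShip: 0.331 × 0.03 = 0.00993
Normalizing constant = 0.100916.
P(Arrow | evidence) = 0.066504 / 0.100916 ≈ 0.6590.

0.6590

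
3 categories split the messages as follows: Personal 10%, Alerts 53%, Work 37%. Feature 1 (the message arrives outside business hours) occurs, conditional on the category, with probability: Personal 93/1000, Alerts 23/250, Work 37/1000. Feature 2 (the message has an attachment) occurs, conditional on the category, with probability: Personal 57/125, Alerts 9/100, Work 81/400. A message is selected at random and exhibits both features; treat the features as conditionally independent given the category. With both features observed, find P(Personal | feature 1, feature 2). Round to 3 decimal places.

0.372

Compute prior × likelihood for every hypothesis:
  Personal: 0.1 × 0.093 × 0.456 = 0.0042408
  Alerts: 0.53 × 0.092 × 0.09 = 0.0043884
  Work: 0.37 × 0.037 × 0.2025 = 0.002772225
Normalizing constant = 0.011401425.
P(Personal | evidence) = 0.0042408 / 0.011401425 ≈ 0.372.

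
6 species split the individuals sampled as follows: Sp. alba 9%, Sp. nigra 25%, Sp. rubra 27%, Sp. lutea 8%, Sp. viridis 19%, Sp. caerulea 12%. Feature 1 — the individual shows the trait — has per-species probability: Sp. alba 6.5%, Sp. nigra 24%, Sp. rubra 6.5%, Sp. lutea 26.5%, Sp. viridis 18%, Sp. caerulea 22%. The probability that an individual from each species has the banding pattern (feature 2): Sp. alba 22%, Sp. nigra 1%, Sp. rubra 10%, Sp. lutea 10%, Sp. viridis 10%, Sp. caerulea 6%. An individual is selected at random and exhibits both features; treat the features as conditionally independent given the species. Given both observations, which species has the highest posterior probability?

By Bayes' rule, posterior ∝ prior × likelihood:
  Sp. alba: 0.09 × 0.065 × 0.22 = 0.001287
  Sp. nigra: 0.25 × 0.24 × 0.01 = 0.0006
  Sp. rubra: 0.27 × 0.065 × 0.1 = 0.001755
  Sp. lutea: 0.08 × 0.265 × 0.1 = 0.00212
  Sp. viridis: 0.19 × 0.18 × 0.1 = 0.00342
  Sp. caerulea: 0.12 × 0.22 × 0.06 = 0.001584
Normalizing constant = 0.010766.
Largest term belongs to Sp. viridis, so Sp. viridis is most probable.

Sp. viridis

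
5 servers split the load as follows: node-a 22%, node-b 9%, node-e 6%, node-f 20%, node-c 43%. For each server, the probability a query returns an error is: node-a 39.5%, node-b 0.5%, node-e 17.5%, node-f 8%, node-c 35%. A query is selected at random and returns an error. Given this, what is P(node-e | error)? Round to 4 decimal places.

0.0397

Prior × likelihood for each hypothesis:
  node-a: 0.22 × 0.395 = 0.0869
  node-b: 0.09 × 0.005 = 0.00045
  node-e: 0.06 × 0.175 = 0.0105
  node-f: 0.2 × 0.08 = 0.016
  node-c: 0.43 × 0.35 = 0.1505
Normalizing constant = 0.26435.
P(node-e | evidence) = 0.0105 / 0.26435 ≈ 0.0397.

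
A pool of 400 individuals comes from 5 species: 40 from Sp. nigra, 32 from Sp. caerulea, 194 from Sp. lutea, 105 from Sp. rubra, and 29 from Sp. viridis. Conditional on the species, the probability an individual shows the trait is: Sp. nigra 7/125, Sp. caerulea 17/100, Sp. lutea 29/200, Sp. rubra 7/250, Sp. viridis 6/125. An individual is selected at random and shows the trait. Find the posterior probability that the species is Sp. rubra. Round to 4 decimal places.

Prior × likelihood for each hypothesis:
  Sp. nigra: 0.1 × 0.056 = 0.0056
  Sp. caerulea: 0.08 × 0.17 = 0.0136
  Sp. lutea: 0.485 × 0.145 = 0.070325
  Sp. rubra: 0.2625 × 0.028 = 0.00735
  Sp. viridis: 0.0725 × 0.048 = 0.00348
Sum = 0.100355.
P(Sp. rubra | evidence) = 0.00735 / 0.100355 ≈ 0.0732.

0.0732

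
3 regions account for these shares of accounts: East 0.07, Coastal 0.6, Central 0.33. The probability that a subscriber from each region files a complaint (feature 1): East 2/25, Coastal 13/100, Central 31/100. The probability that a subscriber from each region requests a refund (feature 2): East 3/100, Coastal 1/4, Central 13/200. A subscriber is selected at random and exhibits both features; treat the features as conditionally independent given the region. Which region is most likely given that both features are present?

Compute prior × likelihood for every hypothesis:
  East: 0.07 × 0.08 × 0.03 = 0.000168
  Coastal: 0.6 × 0.13 × 0.25 = 0.0195
  Central: 0.33 × 0.31 × 0.065 = 0.0066495
Sum = 0.0263175.
Largest term belongs to Coastal, so Coastal is most probable.

Coastal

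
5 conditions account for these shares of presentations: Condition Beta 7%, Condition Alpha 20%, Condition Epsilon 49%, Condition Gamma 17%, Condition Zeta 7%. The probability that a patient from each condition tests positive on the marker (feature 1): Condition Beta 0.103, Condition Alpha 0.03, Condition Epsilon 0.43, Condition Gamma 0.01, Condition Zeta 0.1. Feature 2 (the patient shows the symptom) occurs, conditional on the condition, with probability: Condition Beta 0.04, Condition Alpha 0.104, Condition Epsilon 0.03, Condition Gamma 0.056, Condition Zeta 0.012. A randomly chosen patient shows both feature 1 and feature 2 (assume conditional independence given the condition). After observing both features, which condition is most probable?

Condition Epsilon

Prior × likelihood for each hypothesis:
  Condition Beta: 0.07 × 0.103 × 0.04 = 0.0002884
  Condition Alpha: 0.2 × 0.03 × 0.104 = 0.000624
  Condition Epsilon: 0.49 × 0.43 × 0.03 = 0.006321
  Condition Gamma: 0.17 × 0.01 × 0.056 = 0.0000952
  Condition Zeta: 0.07 × 0.1 × 0.012 = 0.000084
Sum = 0.0074126.
Largest term belongs to Condition Epsilon, so Condition Epsilon is most probable.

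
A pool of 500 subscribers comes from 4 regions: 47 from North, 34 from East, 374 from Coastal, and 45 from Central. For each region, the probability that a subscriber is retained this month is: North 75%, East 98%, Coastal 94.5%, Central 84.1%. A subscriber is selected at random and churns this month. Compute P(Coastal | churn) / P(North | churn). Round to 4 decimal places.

1.7506

Taking complements, P(churn | each) = North 0.25, East 0.02, Coastal 0.055, Central 0.159.
Prior × likelihood for each hypothesis:
  North: 0.094 × 0.25 = 0.0235
  East: 0.068 × 0.02 = 0.00136
  Coastal: 0.748 × 0.055 = 0.04114
  Central: 0.09 × 0.159 = 0.01431
Sum = 0.08031.
The ratio is 0.04114 / 0.0235 (the normalizer cancels) = 1.7506.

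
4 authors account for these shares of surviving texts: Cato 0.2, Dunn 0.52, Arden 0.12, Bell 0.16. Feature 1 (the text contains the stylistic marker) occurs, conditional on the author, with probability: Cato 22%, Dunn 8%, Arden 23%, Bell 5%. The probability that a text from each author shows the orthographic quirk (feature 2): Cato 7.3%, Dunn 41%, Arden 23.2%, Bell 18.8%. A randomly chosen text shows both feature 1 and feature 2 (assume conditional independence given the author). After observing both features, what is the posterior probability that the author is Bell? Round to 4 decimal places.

By Bayes' rule, posterior ∝ prior × likelihood:
  Cato: 0.2 × 0.22 × 0.073 = 0.003212
  Dunn: 0.52 × 0.08 × 0.41 = 0.017056
  Arden: 0.12 × 0.23 × 0.232 = 0.0064032
  Bell: 0.16 × 0.05 × 0.188 = 0.001504
Total = 0.0281752.
P(Bell | evidence) = 0.001504 / 0.0281752 ≈ 0.0534.

0.0534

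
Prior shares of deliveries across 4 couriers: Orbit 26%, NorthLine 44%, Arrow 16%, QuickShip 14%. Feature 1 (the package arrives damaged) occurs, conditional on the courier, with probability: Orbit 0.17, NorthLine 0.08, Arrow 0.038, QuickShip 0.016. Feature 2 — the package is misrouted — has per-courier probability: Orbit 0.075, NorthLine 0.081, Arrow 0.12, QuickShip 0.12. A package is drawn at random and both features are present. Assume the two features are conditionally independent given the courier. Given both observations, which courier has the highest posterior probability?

By Bayes' rule, posterior ∝ prior × likelihood:
  Orbit: 0.26 × 0.17 × 0.075 = 0.003315
  NorthLine: 0.44 × 0.08 × 0.081 = 0.0028512
  Arrow: 0.16 × 0.038 × 0.12 = 0.0007296
  QuickShip: 0.14 × 0.016 × 0.12 = 0.0002688
Total = 0.0071646.
Largest term belongs to Orbit, so Orbit is most probable.

Orbit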